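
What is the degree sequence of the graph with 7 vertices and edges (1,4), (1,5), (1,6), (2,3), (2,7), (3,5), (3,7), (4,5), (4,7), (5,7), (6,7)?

Step 1: Count edges incident to each vertex:
  deg(1) = 3 (neighbors: 4, 5, 6)
  deg(2) = 2 (neighbors: 3, 7)
  deg(3) = 3 (neighbors: 2, 5, 7)
  deg(4) = 3 (neighbors: 1, 5, 7)
  deg(5) = 4 (neighbors: 1, 3, 4, 7)
  deg(6) = 2 (neighbors: 1, 7)
  deg(7) = 5 (neighbors: 2, 3, 4, 5, 6)

Step 2: Sort degrees in non-increasing order:
  Degrees: [3, 2, 3, 3, 4, 2, 5] -> sorted: [5, 4, 3, 3, 3, 2, 2]

Degree sequence: [5, 4, 3, 3, 3, 2, 2]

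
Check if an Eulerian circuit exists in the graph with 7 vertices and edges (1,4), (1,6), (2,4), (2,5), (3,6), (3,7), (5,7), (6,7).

Step 1: Find the degree of each vertex:
  deg(1) = 2
  deg(2) = 2
  deg(3) = 2
  deg(4) = 2
  deg(5) = 2
  deg(6) = 3
  deg(7) = 3

Step 2: Count vertices with odd degree:
  Odd-degree vertices: 6, 7 (2 total)

Step 3: Apply Euler's theorem:
  - Eulerian circuit exists iff graph is connected and all vertices have even degree
  - Eulerian path exists iff graph is connected and has 0 or 2 odd-degree vertices

Graph is connected with exactly 2 odd-degree vertices (6, 7).
Eulerian path exists (starting and ending at the odd-degree vertices), but no Eulerian circuit.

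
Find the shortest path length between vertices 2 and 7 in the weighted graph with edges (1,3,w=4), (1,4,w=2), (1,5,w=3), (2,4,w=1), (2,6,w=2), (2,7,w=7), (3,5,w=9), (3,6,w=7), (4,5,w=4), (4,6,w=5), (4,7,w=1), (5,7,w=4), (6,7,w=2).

Step 1: Build adjacency list with weights:
  1: 3(w=4), 4(w=2), 5(w=3)
  2: 4(w=1), 6(w=2), 7(w=7)
  3: 1(w=4), 5(w=9), 6(w=7)
  4: 1(w=2), 2(w=1), 5(w=4), 6(w=5), 7(w=1)
  5: 1(w=3), 3(w=9), 4(w=4), 7(w=4)
  6: 2(w=2), 3(w=7), 4(w=5), 7(w=2)
  7: 2(w=7), 4(w=1), 5(w=4), 6(w=2)

Step 2: Apply Dijkstra's algorithm from vertex 2:
  Visit vertex 2 (distance=0)
    Update dist[4] = 1
    Update dist[6] = 2
    Update dist[7] = 7
  Visit vertex 4 (distance=1)
    Update dist[1] = 3
    Update dist[5] = 5
    Update dist[7] = 2
  Visit vertex 6 (distance=2)
    Update dist[3] = 9
  Visit vertex 7 (distance=2)

Step 3: Shortest path: 2 -> 4 -> 7
Total weight: 1 + 1 = 2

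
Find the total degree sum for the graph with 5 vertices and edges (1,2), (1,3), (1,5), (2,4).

Step 1: Count edges incident to each vertex:
  deg(1) = 3 (neighbors: 2, 3, 5)
  deg(2) = 2 (neighbors: 1, 4)
  deg(3) = 1 (neighbors: 1)
  deg(4) = 1 (neighbors: 2)
  deg(5) = 1 (neighbors: 1)

Step 2: Sum all degrees:
  3 + 2 + 1 + 1 + 1 = 8

Verification: sum of degrees = 2 * |E| = 2 * 4 = 8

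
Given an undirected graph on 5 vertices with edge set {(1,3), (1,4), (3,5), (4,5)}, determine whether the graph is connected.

Step 1: Build adjacency list from edges:
  1: 3, 4
  2: (none)
  3: 1, 5
  4: 1, 5
  5: 3, 4

Step 2: Run BFS/DFS from vertex 1:
  Visited: {1, 3, 4, 5}
  Reached 4 of 5 vertices

Step 3: Only 4 of 5 vertices reached. Graph is disconnected.
Connected components: {1, 3, 4, 5}, {2}
Answer: No, the graph is not connected (2 components).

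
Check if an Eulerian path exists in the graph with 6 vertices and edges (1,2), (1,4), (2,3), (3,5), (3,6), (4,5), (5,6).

Step 1: Find the degree of each vertex:
  deg(1) = 2
  deg(2) = 2
  deg(3) = 3
  deg(4) = 2
  deg(5) = 3
  deg(6) = 2

Step 2: Count vertices with odd degree:
  Odd-degree vertices: 3, 5 (2 total)

Step 3: Apply Euler's theorem:
  - Eulerian circuit exists iff graph is connected and all vertices have even degree
  - Eulerian path exists iff graph is connected and has 0 or 2 odd-degree vertices

Graph is connected with exactly 2 odd-degree vertices (3, 5).
Eulerian path exists (starting and ending at the odd-degree vertices), but no Eulerian circuit.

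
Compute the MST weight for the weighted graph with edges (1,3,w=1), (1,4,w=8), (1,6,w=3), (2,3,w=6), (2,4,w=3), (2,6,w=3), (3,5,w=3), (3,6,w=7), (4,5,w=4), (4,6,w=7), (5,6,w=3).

Apply Kruskal's algorithm (sort edges by weight, add if no cycle):

Sorted edges by weight:
  (1,3) w=1
  (1,6) w=3
  (2,4) w=3
  (2,6) w=3
  (3,5) w=3
  (5,6) w=3
  (4,5) w=4
  (2,3) w=6
  (3,6) w=7
  (4,6) w=7
  (1,4) w=8

Add edge (1,3) w=1 -- no cycle. Running total: 1
Add edge (1,6) w=3 -- no cycle. Running total: 4
Add edge (2,4) w=3 -- no cycle. Running total: 7
Add edge (2,6) w=3 -- no cycle. Running total: 10
Add edge (3,5) w=3 -- no cycle. Running total: 13

MST edges: (1,3,w=1), (1,6,w=3), (2,4,w=3), (2,6,w=3), (3,5,w=3)
Total MST weight: 1 + 3 + 3 + 3 + 3 = 13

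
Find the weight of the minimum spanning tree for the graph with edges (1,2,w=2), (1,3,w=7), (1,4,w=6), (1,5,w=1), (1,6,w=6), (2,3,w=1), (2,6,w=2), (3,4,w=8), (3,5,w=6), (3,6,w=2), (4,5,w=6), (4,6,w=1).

Apply Kruskal's algorithm (sort edges by weight, add if no cycle):

Sorted edges by weight:
  (1,5) w=1
  (2,3) w=1
  (4,6) w=1
  (1,2) w=2
  (2,6) w=2
  (3,6) w=2
  (1,6) w=6
  (1,4) w=6
  (3,5) w=6
  (4,5) w=6
  (1,3) w=7
  (3,4) w=8

Add edge (1,5) w=1 -- no cycle. Running total: 1
Add edge (2,3) w=1 -- no cycle. Running total: 2
Add edge (4,6) w=1 -- no cycle. Running total: 3
Add edge (1,2) w=2 -- no cycle. Running total: 5
Add edge (2,6) w=2 -- no cycle. Running total: 7

MST edges: (1,5,w=1), (2,3,w=1), (4,6,w=1), (1,2,w=2), (2,6,w=2)
Total MST weight: 1 + 1 + 1 + 2 + 2 = 7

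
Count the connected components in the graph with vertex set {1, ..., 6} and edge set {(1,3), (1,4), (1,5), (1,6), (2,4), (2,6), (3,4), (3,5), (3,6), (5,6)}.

Step 1: Build adjacency list from edges:
  1: 3, 4, 5, 6
  2: 4, 6
  3: 1, 4, 5, 6
  4: 1, 2, 3
  5: 1, 3, 6
  6: 1, 2, 3, 5

Step 2: Run BFS/DFS from vertex 1:
  Visited: {1, 3, 4, 5, 6, 2}
  Reached 6 of 6 vertices

Step 3: All 6 vertices reached from vertex 1, so the graph is connected.
Number of connected components: 1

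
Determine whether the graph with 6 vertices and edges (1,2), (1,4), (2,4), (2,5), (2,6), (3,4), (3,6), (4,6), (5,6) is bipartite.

Step 1: Attempt 2-coloring using BFS:
  Start at vertex 1, assign color 0
  Color vertex 2 with color 1 (neighbor of 1)
  Color vertex 4 with color 1 (neighbor of 1)

Step 2: Conflict found! Vertices 2 and 4 are adjacent but have the same color.
This means the graph contains an odd cycle.

The graph is NOT bipartite.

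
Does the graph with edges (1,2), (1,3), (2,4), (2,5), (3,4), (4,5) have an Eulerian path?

Step 1: Find the degree of each vertex:
  deg(1) = 2
  deg(2) = 3
  deg(3) = 2
  deg(4) = 3
  deg(5) = 2

Step 2: Count vertices with odd degree:
  Odd-degree vertices: 2, 4 (2 total)

Step 3: Apply Euler's theorem:
  - Eulerian circuit exists iff graph is connected and all vertices have even degree
  - Eulerian path exists iff graph is connected and has 0 or 2 odd-degree vertices

Graph is connected with exactly 2 odd-degree vertices (2, 4).
Eulerian path exists (starting and ending at the odd-degree vertices), but no Eulerian circuit.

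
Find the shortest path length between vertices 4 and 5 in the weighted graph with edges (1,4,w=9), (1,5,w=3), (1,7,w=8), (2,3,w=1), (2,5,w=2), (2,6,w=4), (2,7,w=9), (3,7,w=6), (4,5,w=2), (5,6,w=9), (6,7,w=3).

Step 1: Build adjacency list with weights:
  1: 4(w=9), 5(w=3), 7(w=8)
  2: 3(w=1), 5(w=2), 6(w=4), 7(w=9)
  3: 2(w=1), 7(w=6)
  4: 1(w=9), 5(w=2)
  5: 1(w=3), 2(w=2), 4(w=2), 6(w=9)
  6: 2(w=4), 5(w=9), 7(w=3)
  7: 1(w=8), 2(w=9), 3(w=6), 6(w=3)

Step 2: Apply Dijkstra's algorithm from vertex 4:
  Visit vertex 4 (distance=0)
    Update dist[1] = 9
    Update dist[5] = 2
  Visit vertex 5 (distance=2)
    Update dist[1] = 5
    Update dist[2] = 4
    Update dist[6] = 11

Step 3: Shortest path: 4 -> 5
Total weight: 2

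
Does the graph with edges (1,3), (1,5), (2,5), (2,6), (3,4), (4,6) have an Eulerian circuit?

Step 1: Find the degree of each vertex:
  deg(1) = 2
  deg(2) = 2
  deg(3) = 2
  deg(4) = 2
  deg(5) = 2
  deg(6) = 2

Step 2: Count vertices with odd degree:
  All vertices have even degree (0 odd-degree vertices)

Step 3: Apply Euler's theorem:
  - Eulerian circuit exists iff graph is connected and all vertices have even degree
  - Eulerian path exists iff graph is connected and has 0 or 2 odd-degree vertices

Graph is connected with 0 odd-degree vertices.
Both Eulerian circuit and Eulerian path exist.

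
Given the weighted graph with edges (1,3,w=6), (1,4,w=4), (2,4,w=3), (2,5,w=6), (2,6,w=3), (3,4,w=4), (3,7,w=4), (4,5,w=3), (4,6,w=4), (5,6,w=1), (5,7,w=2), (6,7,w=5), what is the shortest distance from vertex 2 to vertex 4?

Step 1: Build adjacency list with weights:
  1: 3(w=6), 4(w=4)
  2: 4(w=3), 5(w=6), 6(w=3)
  3: 1(w=6), 4(w=4), 7(w=4)
  4: 1(w=4), 2(w=3), 3(w=4), 5(w=3), 6(w=4)
  5: 2(w=6), 4(w=3), 6(w=1), 7(w=2)
  6: 2(w=3), 4(w=4), 5(w=1), 7(w=5)
  7: 3(w=4), 5(w=2), 6(w=5)

Step 2: Apply Dijkstra's algorithm from vertex 2:
  Visit vertex 2 (distance=0)
    Update dist[4] = 3
    Update dist[5] = 6
    Update dist[6] = 3
  Visit vertex 4 (distance=3)
    Update dist[1] = 7
    Update dist[3] = 7

Step 3: Shortest path: 2 -> 4
Total weight: 3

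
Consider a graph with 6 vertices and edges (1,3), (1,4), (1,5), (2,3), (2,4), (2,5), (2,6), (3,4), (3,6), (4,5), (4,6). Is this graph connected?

Step 1: Build adjacency list from edges:
  1: 3, 4, 5
  2: 3, 4, 5, 6
  3: 1, 2, 4, 6
  4: 1, 2, 3, 5, 6
  5: 1, 2, 4
  6: 2, 3, 4

Step 2: Run BFS/DFS from vertex 1:
  Visited: {1, 3, 4, 5, 2, 6}
  Reached 6 of 6 vertices

Step 3: All 6 vertices reached from vertex 1, so the graph is connected.
Answer: Yes, the graph is connected.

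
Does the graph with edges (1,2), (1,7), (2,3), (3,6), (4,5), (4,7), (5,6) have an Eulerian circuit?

Step 1: Find the degree of each vertex:
  deg(1) = 2
  deg(2) = 2
  deg(3) = 2
  deg(4) = 2
  deg(5) = 2
  deg(6) = 2
  deg(7) = 2

Step 2: Count vertices with odd degree:
  All vertices have even degree (0 odd-degree vertices)

Step 3: Apply Euler's theorem:
  - Eulerian circuit exists iff graph is connected and all vertices have even degree
  - Eulerian path exists iff graph is connected and has 0 or 2 odd-degree vertices

Graph is connected with 0 odd-degree vertices.
Both Eulerian circuit and Eulerian path exist.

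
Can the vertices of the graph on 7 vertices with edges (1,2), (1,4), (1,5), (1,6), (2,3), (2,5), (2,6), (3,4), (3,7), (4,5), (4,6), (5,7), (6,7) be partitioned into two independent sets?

Step 1: Attempt 2-coloring using BFS:
  Start at vertex 1, assign color 0
  Color vertex 2 with color 1 (neighbor of 1)
  Color vertex 4 with color 1 (neighbor of 1)
  Color vertex 5 with color 1 (neighbor of 1)
  Color vertex 6 with color 1 (neighbor of 1)
  Color vertex 3 with color 0 (neighbor of 2)

Step 2: Conflict found! Vertices 2 and 5 are adjacent but have the same color.
This means the graph contains an odd cycle.

The graph is NOT bipartite.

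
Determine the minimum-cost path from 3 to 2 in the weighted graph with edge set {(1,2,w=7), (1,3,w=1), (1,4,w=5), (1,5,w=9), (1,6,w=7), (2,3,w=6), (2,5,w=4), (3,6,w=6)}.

Step 1: Build adjacency list with weights:
  1: 2(w=7), 3(w=1), 4(w=5), 5(w=9), 6(w=7)
  2: 1(w=7), 3(w=6), 5(w=4)
  3: 1(w=1), 2(w=6), 6(w=6)
  4: 1(w=5)
  5: 1(w=9), 2(w=4)
  6: 1(w=7), 3(w=6)

Step 2: Apply Dijkstra's algorithm from vertex 3:
  Visit vertex 3 (distance=0)
    Update dist[1] = 1
    Update dist[2] = 6
    Update dist[6] = 6
  Visit vertex 1 (distance=1)
    Update dist[4] = 6
    Update dist[5] = 10
  Visit vertex 2 (distance=6)

Step 3: Shortest path: 3 -> 2
Total weight: 6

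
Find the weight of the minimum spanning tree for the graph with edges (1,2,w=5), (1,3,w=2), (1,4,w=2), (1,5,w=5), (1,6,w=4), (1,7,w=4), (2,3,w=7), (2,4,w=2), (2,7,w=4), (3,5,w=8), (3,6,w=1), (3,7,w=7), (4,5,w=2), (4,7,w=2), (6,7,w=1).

Apply Kruskal's algorithm (sort edges by weight, add if no cycle):

Sorted edges by weight:
  (3,6) w=1
  (6,7) w=1
  (1,4) w=2
  (1,3) w=2
  (2,4) w=2
  (4,5) w=2
  (4,7) w=2
  (1,6) w=4
  (1,7) w=4
  (2,7) w=4
  (1,2) w=5
  (1,5) w=5
  (2,3) w=7
  (3,7) w=7
  (3,5) w=8

Add edge (3,6) w=1 -- no cycle. Running total: 1
Add edge (6,7) w=1 -- no cycle. Running total: 2
Add edge (1,4) w=2 -- no cycle. Running total: 4
Add edge (1,3) w=2 -- no cycle. Running total: 6
Add edge (2,4) w=2 -- no cycle. Running total: 8
Add edge (4,5) w=2 -- no cycle. Running total: 10

MST edges: (3,6,w=1), (6,7,w=1), (1,4,w=2), (1,3,w=2), (2,4,w=2), (4,5,w=2)
Total MST weight: 1 + 1 + 2 + 2 + 2 + 2 = 10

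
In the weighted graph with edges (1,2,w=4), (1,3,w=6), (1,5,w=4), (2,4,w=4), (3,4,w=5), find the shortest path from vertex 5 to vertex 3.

Step 1: Build adjacency list with weights:
  1: 2(w=4), 3(w=6), 5(w=4)
  2: 1(w=4), 4(w=4)
  3: 1(w=6), 4(w=5)
  4: 2(w=4), 3(w=5)
  5: 1(w=4)

Step 2: Apply Dijkstra's algorithm from vertex 5:
  Visit vertex 5 (distance=0)
    Update dist[1] = 4
  Visit vertex 1 (distance=4)
    Update dist[2] = 8
    Update dist[3] = 10
  Visit vertex 2 (distance=8)
    Update dist[4] = 12
  Visit vertex 3 (distance=10)

Step 3: Shortest path: 5 -> 1 -> 3
Total weight: 4 + 6 = 10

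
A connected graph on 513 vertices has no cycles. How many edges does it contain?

A tree on n vertices always has exactly n - 1 edges.
For n = 513: edges = 513 - 1 = 512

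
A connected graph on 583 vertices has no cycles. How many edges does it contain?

A tree on n vertices always has exactly n - 1 edges.
For n = 583: edges = 583 - 1 = 582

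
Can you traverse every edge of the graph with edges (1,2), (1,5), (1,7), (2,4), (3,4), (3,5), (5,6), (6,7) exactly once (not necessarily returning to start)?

Step 1: Find the degree of each vertex:
  deg(1) = 3
  deg(2) = 2
  deg(3) = 2
  deg(4) = 2
  deg(5) = 3
  deg(6) = 2
  deg(7) = 2

Step 2: Count vertices with odd degree:
  Odd-degree vertices: 1, 5 (2 total)

Step 3: Apply Euler's theorem:
  - Eulerian circuit exists iff graph is connected and all vertices have even degree
  - Eulerian path exists iff graph is connected and has 0 or 2 odd-degree vertices

Graph is connected with exactly 2 odd-degree vertices (1, 5).
Eulerian path exists (starting and ending at the odd-degree vertices), but no Eulerian circuit.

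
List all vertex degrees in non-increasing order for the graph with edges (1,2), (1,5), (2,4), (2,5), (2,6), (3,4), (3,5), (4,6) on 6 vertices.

Step 1: Count edges incident to each vertex:
  deg(1) = 2 (neighbors: 2, 5)
  deg(2) = 4 (neighbors: 1, 4, 5, 6)
  deg(3) = 2 (neighbors: 4, 5)
  deg(4) = 3 (neighbors: 2, 3, 6)
  deg(5) = 3 (neighbors: 1, 2, 3)
  deg(6) = 2 (neighbors: 2, 4)

Step 2: Sort degrees in non-increasing order:
  Degrees: [2, 4, 2, 3, 3, 2] -> sorted: [4, 3, 3, 2, 2, 2]

Degree sequence: [4, 3, 3, 2, 2, 2]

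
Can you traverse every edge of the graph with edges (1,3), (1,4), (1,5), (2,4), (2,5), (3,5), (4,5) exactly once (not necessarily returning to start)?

Step 1: Find the degree of each vertex:
  deg(1) = 3
  deg(2) = 2
  deg(3) = 2
  deg(4) = 3
  deg(5) = 4

Step 2: Count vertices with odd degree:
  Odd-degree vertices: 1, 4 (2 total)

Step 3: Apply Euler's theorem:
  - Eulerian circuit exists iff graph is connected and all vertices have even degree
  - Eulerian path exists iff graph is connected and has 0 or 2 odd-degree vertices

Graph is connected with exactly 2 odd-degree vertices (1, 4).
Eulerian path exists (starting and ending at the odd-degree vertices), but no Eulerian circuit.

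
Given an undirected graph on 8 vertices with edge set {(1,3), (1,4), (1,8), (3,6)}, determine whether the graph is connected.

Step 1: Build adjacency list from edges:
  1: 3, 4, 8
  2: (none)
  3: 1, 6
  4: 1
  5: (none)
  6: 3
  7: (none)
  8: 1

Step 2: Run BFS/DFS from vertex 1:
  Visited: {1, 3, 4, 8, 6}
  Reached 5 of 8 vertices

Step 3: Only 5 of 8 vertices reached. Graph is disconnected.
Connected components: {1, 3, 4, 6, 8}, {2}, {5}, {7}
Answer: No, the graph is not connected (4 components).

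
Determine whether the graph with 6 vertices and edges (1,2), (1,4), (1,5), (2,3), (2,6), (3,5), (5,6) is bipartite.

Step 1: Attempt 2-coloring using BFS:
  Start at vertex 1, assign color 0
  Color vertex 2 with color 1 (neighbor of 1)
  Color vertex 4 with color 1 (neighbor of 1)
  Color vertex 5 with color 1 (neighbor of 1)
  Color vertex 3 with color 0 (neighbor of 2)
  Color vertex 6 with color 0 (neighbor of 2)

Step 2: 2-coloring succeeded. No conflicts found.
  Set A (color 0): {1, 3, 6}
  Set B (color 1): {2, 4, 5}

The graph is bipartite with partition {1, 3, 6}, {2, 4, 5}.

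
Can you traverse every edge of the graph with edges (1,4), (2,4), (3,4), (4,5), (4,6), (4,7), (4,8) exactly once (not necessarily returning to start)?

Step 1: Find the degree of each vertex:
  deg(1) = 1
  deg(2) = 1
  deg(3) = 1
  deg(4) = 7
  deg(5) = 1
  deg(6) = 1
  deg(7) = 1
  deg(8) = 1

Step 2: Count vertices with odd degree:
  Odd-degree vertices: 1, 2, 3, 4, 5, 6, 7, 8 (8 total)

Step 3: Apply Euler's theorem:
  - Eulerian circuit exists iff graph is connected and all vertices have even degree
  - Eulerian path exists iff graph is connected and has 0 or 2 odd-degree vertices

Graph has 8 odd-degree vertices (need 0 or 2).
Neither Eulerian path nor Eulerian circuit exists.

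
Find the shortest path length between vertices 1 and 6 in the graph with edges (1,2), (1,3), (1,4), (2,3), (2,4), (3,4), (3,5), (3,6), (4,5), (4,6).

Step 1: Build adjacency list:
  1: 2, 3, 4
  2: 1, 3, 4
  3: 1, 2, 4, 5, 6
  4: 1, 2, 3, 5, 6
  5: 3, 4
  6: 3, 4

Step 2: BFS from vertex 1 to find shortest path to 6:
  vertex 2 reached at distance 1
  vertex 3 reached at distance 1
  vertex 4 reached at distance 1
  vertex 5 reached at distance 2
  vertex 6 reached at distance 2

Step 3: Shortest path: 1 -> 3 -> 6
Path length: 2 edges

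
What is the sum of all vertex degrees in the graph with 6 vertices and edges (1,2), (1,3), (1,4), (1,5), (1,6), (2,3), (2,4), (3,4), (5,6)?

Step 1: Count edges incident to each vertex:
  deg(1) = 5 (neighbors: 2, 3, 4, 5, 6)
  deg(2) = 3 (neighbors: 1, 3, 4)
  deg(3) = 3 (neighbors: 1, 2, 4)
  deg(4) = 3 (neighbors: 1, 2, 3)
  deg(5) = 2 (neighbors: 1, 6)
  deg(6) = 2 (neighbors: 1, 5)

Step 2: Sum all degrees:
  5 + 3 + 3 + 3 + 2 + 2 = 18

Verification: sum of degrees = 2 * |E| = 2 * 9 = 18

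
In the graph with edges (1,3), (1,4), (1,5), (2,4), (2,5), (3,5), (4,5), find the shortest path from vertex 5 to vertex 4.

Step 1: Build adjacency list:
  1: 3, 4, 5
  2: 4, 5
  3: 1, 5
  4: 1, 2, 5
  5: 1, 2, 3, 4

Step 2: BFS from vertex 5 to find shortest path to 4:
  vertex 1 reached at distance 1
  vertex 2 reached at distance 1
  vertex 3 reached at distance 1
  vertex 4 reached at distance 1

Step 3: Shortest path: 5 -> 4
Path length: 1 edge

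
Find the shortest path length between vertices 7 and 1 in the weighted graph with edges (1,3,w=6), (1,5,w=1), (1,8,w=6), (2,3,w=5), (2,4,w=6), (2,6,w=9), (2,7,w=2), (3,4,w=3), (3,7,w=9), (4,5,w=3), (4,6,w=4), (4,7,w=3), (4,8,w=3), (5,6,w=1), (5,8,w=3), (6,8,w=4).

Step 1: Build adjacency list with weights:
  1: 3(w=6), 5(w=1), 8(w=6)
  2: 3(w=5), 4(w=6), 6(w=9), 7(w=2)
  3: 1(w=6), 2(w=5), 4(w=3), 7(w=9)
  4: 2(w=6), 3(w=3), 5(w=3), 6(w=4), 7(w=3), 8(w=3)
  5: 1(w=1), 4(w=3), 6(w=1), 8(w=3)
  6: 2(w=9), 4(w=4), 5(w=1), 8(w=4)
  7: 2(w=2), 3(w=9), 4(w=3)
  8: 1(w=6), 4(w=3), 5(w=3), 6(w=4)

Step 2: Apply Dijkstra's algorithm from vertex 7:
  Visit vertex 7 (distance=0)
    Update dist[2] = 2
    Update dist[3] = 9
    Update dist[4] = 3
  Visit vertex 2 (distance=2)
    Update dist[3] = 7
    Update dist[6] = 11
  Visit vertex 4 (distance=3)
    Update dist[3] = 6
    Update dist[5] = 6
    Update dist[6] = 7
    Update dist[8] = 6
  Visit vertex 3 (distance=6)
    Update dist[1] = 12
  Visit vertex 5 (distance=6)
    Update dist[1] = 7
  Visit vertex 8 (distance=6)
  Visit vertex 1 (distance=7)

Step 3: Shortest path: 7 -> 4 -> 5 -> 1
Total weight: 3 + 3 + 1 = 7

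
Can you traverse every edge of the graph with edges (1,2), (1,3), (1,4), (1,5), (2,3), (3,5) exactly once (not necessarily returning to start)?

Step 1: Find the degree of each vertex:
  deg(1) = 4
  deg(2) = 2
  deg(3) = 3
  deg(4) = 1
  deg(5) = 2

Step 2: Count vertices with odd degree:
  Odd-degree vertices: 3, 4 (2 total)

Step 3: Apply Euler's theorem:
  - Eulerian circuit exists iff graph is connected and all vertices have even degree
  - Eulerian path exists iff graph is connected and has 0 or 2 odd-degree vertices

Graph is connected with exactly 2 odd-degree vertices (3, 4).
Eulerian path exists (starting and ending at the odd-degree vertices), but no Eulerian circuit.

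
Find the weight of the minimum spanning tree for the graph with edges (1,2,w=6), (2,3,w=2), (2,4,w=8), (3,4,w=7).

Apply Kruskal's algorithm (sort edges by weight, add if no cycle):

Sorted edges by weight:
  (2,3) w=2
  (1,2) w=6
  (3,4) w=7
  (2,4) w=8

Add edge (2,3) w=2 -- no cycle. Running total: 2
Add edge (1,2) w=6 -- no cycle. Running total: 8
Add edge (3,4) w=7 -- no cycle. Running total: 15

MST edges: (2,3,w=2), (1,2,w=6), (3,4,w=7)
Total MST weight: 2 + 6 + 7 = 15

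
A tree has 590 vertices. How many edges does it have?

A tree on n vertices always has exactly n - 1 edges.
For n = 590: edges = 590 - 1 = 589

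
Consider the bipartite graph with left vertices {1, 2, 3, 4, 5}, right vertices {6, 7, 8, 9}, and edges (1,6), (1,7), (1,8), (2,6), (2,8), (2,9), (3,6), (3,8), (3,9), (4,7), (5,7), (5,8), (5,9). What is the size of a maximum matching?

Step 1: List the neighbors of each left vertex:
  1: 6, 7, 8
  2: 6, 8, 9
  3: 6, 8, 9
  4: 7
  5: 7, 8, 9

Step 2: Greedily match left vertices, then look for augmenting paths:
  Match 1 -- 6
  Match 2 -- 8
  Match 3 -- 9
  Match 4 -- 7
  No augmenting path remains.

Step 3: Verify this is maximum:
  Matching size 4 = min(|L|, |R|) = min(5, 4), which is an upper bound, so this matching is maximum.

Maximum matching: {(1,6), (2,8), (3,9), (4,7)}
Size: 4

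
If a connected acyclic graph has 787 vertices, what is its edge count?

A tree on n vertices always has exactly n - 1 edges.
For n = 787: edges = 787 - 1 = 786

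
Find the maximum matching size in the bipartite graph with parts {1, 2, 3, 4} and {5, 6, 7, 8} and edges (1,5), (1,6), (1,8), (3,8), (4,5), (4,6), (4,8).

Step 1: List the neighbors of each left vertex:
  1: 5, 6, 8
  2: (none)
  3: 8
  4: 5, 6, 8

Step 2: Greedily match left vertices, then look for augmenting paths:
  Match 1 -- 5
  Match 3 -- 8
  Match 4 -- 6
  No augmenting path remains.

Step 3: Verify this is maximum:
  Matching has size 3. The vertex set {1, 3, 4} covers every edge and has size 3; any matching has at most one edge per cover vertex, so 3 is maximum (König's theorem).

Maximum matching: {(1,5), (3,8), (4,6)}
Size: 3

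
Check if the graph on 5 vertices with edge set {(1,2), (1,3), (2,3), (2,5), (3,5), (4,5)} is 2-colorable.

Step 1: Attempt 2-coloring using BFS:
  Start at vertex 1, assign color 0
  Color vertex 2 with color 1 (neighbor of 1)
  Color vertex 3 with color 1 (neighbor of 1)

Step 2: Conflict found! Vertices 2 and 3 are adjacent but have the same color.
This means the graph contains an odd cycle.

The graph is NOT bipartite.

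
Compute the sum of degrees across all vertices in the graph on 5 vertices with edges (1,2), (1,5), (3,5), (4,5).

Step 1: Count edges incident to each vertex:
  deg(1) = 2 (neighbors: 2, 5)
  deg(2) = 1 (neighbors: 1)
  deg(3) = 1 (neighbors: 5)
  deg(4) = 1 (neighbors: 5)
  deg(5) = 3 (neighbors: 1, 3, 4)

Step 2: Sum all degrees:
  2 + 1 + 1 + 1 + 3 = 8

Verification: sum of degrees = 2 * |E| = 2 * 4 = 8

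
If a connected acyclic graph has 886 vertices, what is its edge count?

A tree on n vertices always has exactly n - 1 edges.
For n = 886: edges = 886 - 1 = 885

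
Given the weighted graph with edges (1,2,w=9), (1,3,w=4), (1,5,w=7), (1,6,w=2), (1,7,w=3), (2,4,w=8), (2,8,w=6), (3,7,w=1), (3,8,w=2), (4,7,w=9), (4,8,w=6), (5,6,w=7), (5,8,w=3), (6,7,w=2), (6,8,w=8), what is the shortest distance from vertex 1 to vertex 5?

Step 1: Build adjacency list with weights:
  1: 2(w=9), 3(w=4), 5(w=7), 6(w=2), 7(w=3)
  2: 1(w=9), 4(w=8), 8(w=6)
  3: 1(w=4), 7(w=1), 8(w=2)
  4: 2(w=8), 7(w=9), 8(w=6)
  5: 1(w=7), 6(w=7), 8(w=3)
  6: 1(w=2), 5(w=7), 7(w=2), 8(w=8)
  7: 1(w=3), 3(w=1), 4(w=9), 6(w=2)
  8: 2(w=6), 3(w=2), 4(w=6), 5(w=3), 6(w=8)

Step 2: Apply Dijkstra's algorithm from vertex 1:
  Visit vertex 1 (distance=0)
    Update dist[2] = 9
    Update dist[3] = 4
    Update dist[5] = 7
    Update dist[6] = 2
    Update dist[7] = 3
  Visit vertex 6 (distance=2)
    Update dist[8] = 10
  Visit vertex 7 (distance=3)
    Update dist[4] = 12
  Visit vertex 3 (distance=4)
    Update dist[8] = 6
  Visit vertex 8 (distance=6)
  Visit vertex 5 (distance=7)

Step 3: Shortest path: 1 -> 5
Total weight: 7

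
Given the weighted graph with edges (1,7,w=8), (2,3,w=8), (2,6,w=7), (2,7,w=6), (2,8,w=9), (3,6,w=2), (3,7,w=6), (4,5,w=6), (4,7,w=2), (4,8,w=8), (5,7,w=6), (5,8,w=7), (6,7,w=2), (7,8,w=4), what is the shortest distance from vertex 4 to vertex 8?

Step 1: Build adjacency list with weights:
  1: 7(w=8)
  2: 3(w=8), 6(w=7), 7(w=6), 8(w=9)
  3: 2(w=8), 6(w=2), 7(w=6)
  4: 5(w=6), 7(w=2), 8(w=8)
  5: 4(w=6), 7(w=6), 8(w=7)
  6: 2(w=7), 3(w=2), 7(w=2)
  7: 1(w=8), 2(w=6), 3(w=6), 4(w=2), 5(w=6), 6(w=2), 8(w=4)
  8: 2(w=9), 4(w=8), 5(w=7), 7(w=4)

Step 2: Apply Dijkstra's algorithm from vertex 4:
  Visit vertex 4 (distance=0)
    Update dist[5] = 6
    Update dist[7] = 2
    Update dist[8] = 8
  Visit vertex 7 (distance=2)
    Update dist[1] = 10
    Update dist[2] = 8
    Update dist[3] = 8
    Update dist[6] = 4
    Update dist[8] = 6
  Visit vertex 6 (distance=4)
    Update dist[3] = 6
  Visit vertex 3 (distance=6)
  Visit vertex 5 (distance=6)
  Visit vertex 8 (distance=6)

Step 3: Shortest path: 4 -> 7 -> 8
Total weight: 2 + 4 = 6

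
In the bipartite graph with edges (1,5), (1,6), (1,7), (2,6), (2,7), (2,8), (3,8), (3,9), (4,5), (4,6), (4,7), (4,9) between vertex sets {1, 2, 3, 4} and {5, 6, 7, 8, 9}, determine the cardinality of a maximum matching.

Step 1: List the neighbors of each left vertex:
  1: 5, 6, 7
  2: 6, 7, 8
  3: 8, 9
  4: 5, 6, 7, 9

Step 2: Greedily match left vertices, then look for augmenting paths:
  Match 1 -- 5
  Match 2 -- 6
  Match 3 -- 8
  Match 4 -- 7
  No augmenting path remains.

Step 3: Verify this is maximum:
  Matching size 4 = min(|L|, |R|) = min(4, 5), which is an upper bound, so this matching is maximum.

Maximum matching: {(1,5), (2,6), (3,8), (4,7)}
Size: 4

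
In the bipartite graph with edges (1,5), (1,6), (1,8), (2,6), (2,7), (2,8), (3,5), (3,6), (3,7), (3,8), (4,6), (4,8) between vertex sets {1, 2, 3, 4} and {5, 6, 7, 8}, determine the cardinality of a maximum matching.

Step 1: List the neighbors of each left vertex:
  1: 5, 6, 8
  2: 6, 7, 8
  3: 5, 6, 7, 8
  4: 6, 8

Step 2: Greedily match left vertices, then look for augmenting paths:
  Match 1 -- 5
  Match 2 -- 6
  Match 3 -- 7
  Match 4 -- 8
  No augmenting path remains.

Step 3: Verify this is maximum:
  Matching size 4 = min(|L|, |R|) = min(4, 4), which is an upper bound, so this matching is maximum.

Maximum matching: {(1,5), (2,6), (3,7), (4,8)}
Size: 4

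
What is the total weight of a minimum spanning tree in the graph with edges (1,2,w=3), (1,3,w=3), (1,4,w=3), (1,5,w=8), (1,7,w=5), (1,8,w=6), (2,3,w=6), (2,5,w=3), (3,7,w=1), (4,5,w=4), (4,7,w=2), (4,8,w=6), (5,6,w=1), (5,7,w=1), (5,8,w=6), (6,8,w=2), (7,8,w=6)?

Apply Kruskal's algorithm (sort edges by weight, add if no cycle):

Sorted edges by weight:
  (3,7) w=1
  (5,6) w=1
  (5,7) w=1
  (4,7) w=2
  (6,8) w=2
  (1,2) w=3
  (1,3) w=3
  (1,4) w=3
  (2,5) w=3
  (4,5) w=4
  (1,7) w=5
  (1,8) w=6
  (2,3) w=6
  (4,8) w=6
  (5,8) w=6
  (7,8) w=6
  (1,5) w=8

Add edge (3,7) w=1 -- no cycle. Running total: 1
Add edge (5,6) w=1 -- no cycle. Running total: 2
Add edge (5,7) w=1 -- no cycle. Running total: 3
Add edge (4,7) w=2 -- no cycle. Running total: 5
Add edge (6,8) w=2 -- no cycle. Running total: 7
Add edge (1,2) w=3 -- no cycle. Running total: 10
Add edge (1,3) w=3 -- no cycle. Running total: 13

MST edges: (3,7,w=1), (5,6,w=1), (5,7,w=1), (4,7,w=2), (6,8,w=2), (1,2,w=3), (1,3,w=3)
Total MST weight: 1 + 1 + 1 + 2 + 2 + 3 + 3 = 13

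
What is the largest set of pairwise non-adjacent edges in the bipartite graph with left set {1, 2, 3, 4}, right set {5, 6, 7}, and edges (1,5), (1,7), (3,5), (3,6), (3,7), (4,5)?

Step 1: List the neighbors of each left vertex:
  1: 5, 7
  2: (none)
  3: 5, 6, 7
  4: 5

Step 2: Greedily match left vertices, then look for augmenting paths:
  Match 1 -- 7
  Match 3 -- 6
  Match 4 -- 5
  No augmenting path remains.

Step 3: Verify this is maximum:
  Matching size 3 = min(|L|, |R|) = min(4, 3), which is an upper bound, so this matching is maximum.

Maximum matching: {(1,7), (3,6), (4,5)}
Size: 3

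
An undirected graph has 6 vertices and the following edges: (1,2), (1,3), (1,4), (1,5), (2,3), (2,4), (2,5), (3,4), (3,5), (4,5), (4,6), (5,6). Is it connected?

Step 1: Build adjacency list from edges:
  1: 2, 3, 4, 5
  2: 1, 3, 4, 5
  3: 1, 2, 4, 5
  4: 1, 2, 3, 5, 6
  5: 1, 2, 3, 4, 6
  6: 4, 5

Step 2: Run BFS/DFS from vertex 1:
  Visited: {1, 2, 3, 4, 5, 6}
  Reached 6 of 6 vertices

Step 3: All 6 vertices reached from vertex 1, so the graph is connected.
Answer: Yes, the graph is connected.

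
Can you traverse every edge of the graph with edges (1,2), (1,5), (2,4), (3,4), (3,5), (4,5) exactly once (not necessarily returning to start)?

Step 1: Find the degree of each vertex:
  deg(1) = 2
  deg(2) = 2
  deg(3) = 2
  deg(4) = 3
  deg(5) = 3

Step 2: Count vertices with odd degree:
  Odd-degree vertices: 4, 5 (2 total)

Step 3: Apply Euler's theorem:
  - Eulerian circuit exists iff graph is connected and all vertices have even degree
  - Eulerian path exists iff graph is connected and has 0 or 2 odd-degree vertices

Graph is connected with exactly 2 odd-degree vertices (4, 5).
Eulerian path exists (starting and ending at the odd-degree vertices), but no Eulerian circuit.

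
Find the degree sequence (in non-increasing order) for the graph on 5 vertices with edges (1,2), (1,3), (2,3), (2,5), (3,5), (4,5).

Step 1: Count edges incident to each vertex:
  deg(1) = 2 (neighbors: 2, 3)
  deg(2) = 3 (neighbors: 1, 3, 5)
  deg(3) = 3 (neighbors: 1, 2, 5)
  deg(4) = 1 (neighbors: 5)
  deg(5) = 3 (neighbors: 2, 3, 4)

Step 2: Sort degrees in non-increasing order:
  Degrees: [2, 3, 3, 1, 3] -> sorted: [3, 3, 3, 2, 1]

Degree sequence: [3, 3, 3, 2, 1]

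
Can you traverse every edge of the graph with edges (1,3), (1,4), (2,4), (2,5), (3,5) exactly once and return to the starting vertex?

Step 1: Find the degree of each vertex:
  deg(1) = 2
  deg(2) = 2
  deg(3) = 2
  deg(4) = 2
  deg(5) = 2

Step 2: Count vertices with odd degree:
  All vertices have even degree (0 odd-degree vertices)

Step 3: Apply Euler's theorem:
  - Eulerian circuit exists iff graph is connected and all vertices have even degree
  - Eulerian path exists iff graph is connected and has 0 or 2 odd-degree vertices

Graph is connected with 0 odd-degree vertices.
Both Eulerian circuit and Eulerian path exist.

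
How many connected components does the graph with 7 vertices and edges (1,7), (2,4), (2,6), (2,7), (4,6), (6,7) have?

Step 1: Build adjacency list from edges:
  1: 7
  2: 4, 6, 7
  3: (none)
  4: 2, 6
  5: (none)
  6: 2, 4, 7
  7: 1, 2, 6

Step 2: Run BFS/DFS from vertex 1:
  Visited: {1, 7, 2, 6, 4}
  Reached 5 of 7 vertices

Step 3: Only 5 of 7 vertices reached. Graph is disconnected.
Connected components: {1, 2, 4, 6, 7}, {3}, {5}
Number of connected components: 3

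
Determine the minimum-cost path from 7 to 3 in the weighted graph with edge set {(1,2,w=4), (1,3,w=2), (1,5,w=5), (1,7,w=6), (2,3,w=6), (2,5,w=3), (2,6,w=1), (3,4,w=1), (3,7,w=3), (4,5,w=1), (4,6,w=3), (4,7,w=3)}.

Step 1: Build adjacency list with weights:
  1: 2(w=4), 3(w=2), 5(w=5), 7(w=6)
  2: 1(w=4), 3(w=6), 5(w=3), 6(w=1)
  3: 1(w=2), 2(w=6), 4(w=1), 7(w=3)
  4: 3(w=1), 5(w=1), 6(w=3), 7(w=3)
  5: 1(w=5), 2(w=3), 4(w=1)
  6: 2(w=1), 4(w=3)
  7: 1(w=6), 3(w=3), 4(w=3)

Step 2: Apply Dijkstra's algorithm from vertex 7:
  Visit vertex 7 (distance=0)
    Update dist[1] = 6
    Update dist[3] = 3
    Update dist[4] = 3
  Visit vertex 3 (distance=3)
    Update dist[1] = 5
    Update dist[2] = 9

Step 3: Shortest path: 7 -> 3
Total weight: 3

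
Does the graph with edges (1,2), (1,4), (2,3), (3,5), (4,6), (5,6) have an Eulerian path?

Step 1: Find the degree of each vertex:
  deg(1) = 2
  deg(2) = 2
  deg(3) = 2
  deg(4) = 2
  deg(5) = 2
  deg(6) = 2

Step 2: Count vertices with odd degree:
  All vertices have even degree (0 odd-degree vertices)

Step 3: Apply Euler's theorem:
  - Eulerian circuit exists iff graph is connected and all vertices have even degree
  - Eulerian path exists iff graph is connected and has 0 or 2 odd-degree vertices

Graph is connected with 0 odd-degree vertices.
Both Eulerian circuit and Eulerian path exist.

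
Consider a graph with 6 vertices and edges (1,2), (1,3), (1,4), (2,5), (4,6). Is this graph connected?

Step 1: Build adjacency list from edges:
  1: 2, 3, 4
  2: 1, 5
  3: 1
  4: 1, 6
  5: 2
  6: 4

Step 2: Run BFS/DFS from vertex 1:
  Visited: {1, 2, 3, 4, 5, 6}
  Reached 6 of 6 vertices

Step 3: All 6 vertices reached from vertex 1, so the graph is connected.
Answer: Yes, the graph is connected.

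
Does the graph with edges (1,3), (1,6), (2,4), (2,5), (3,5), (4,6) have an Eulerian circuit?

Step 1: Find the degree of each vertex:
  deg(1) = 2
  deg(2) = 2
  deg(3) = 2
  deg(4) = 2
  deg(5) = 2
  deg(6) = 2

Step 2: Count vertices with odd degree:
  All vertices have even degree (0 odd-degree vertices)

Step 3: Apply Euler's theorem:
  - Eulerian circuit exists iff graph is connected and all vertices have even degree
  - Eulerian path exists iff graph is connected and has 0 or 2 odd-degree vertices

Graph is connected with 0 odd-degree vertices.
Both Eulerian circuit and Eulerian path exist.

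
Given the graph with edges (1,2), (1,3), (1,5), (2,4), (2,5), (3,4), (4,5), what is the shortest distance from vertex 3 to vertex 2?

Step 1: Build adjacency list:
  1: 2, 3, 5
  2: 1, 4, 5
  3: 1, 4
  4: 2, 3, 5
  5: 1, 2, 4

Step 2: BFS from vertex 3 to find shortest path to 2:
  vertex 1 reached at distance 1
  vertex 4 reached at distance 1
  vertex 2 reached at distance 2

Step 3: Shortest path: 3 -> 4 -> 2
Path length: 2 edges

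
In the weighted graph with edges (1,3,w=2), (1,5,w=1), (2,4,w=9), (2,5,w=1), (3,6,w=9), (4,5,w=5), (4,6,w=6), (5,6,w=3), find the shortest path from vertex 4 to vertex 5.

Step 1: Build adjacency list with weights:
  1: 3(w=2), 5(w=1)
  2: 4(w=9), 5(w=1)
  3: 1(w=2), 6(w=9)
  4: 2(w=9), 5(w=5), 6(w=6)
  5: 1(w=1), 2(w=1), 4(w=5), 6(w=3)
  6: 3(w=9), 4(w=6), 5(w=3)

Step 2: Apply Dijkstra's algorithm from vertex 4:
  Visit vertex 4 (distance=0)
    Update dist[2] = 9
    Update dist[5] = 5
    Update dist[6] = 6
  Visit vertex 5 (distance=5)
    Update dist[1] = 6
    Update dist[2] = 6

Step 3: Shortest path: 4 -> 5
Total weight: 5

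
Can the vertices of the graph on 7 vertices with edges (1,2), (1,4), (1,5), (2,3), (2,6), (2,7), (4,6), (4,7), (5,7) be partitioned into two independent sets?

Step 1: Attempt 2-coloring using BFS:
  Start at vertex 1, assign color 0
  Color vertex 2 with color 1 (neighbor of 1)
  Color vertex 4 with color 1 (neighbor of 1)
  Color vertex 5 with color 1 (neighbor of 1)
  Color vertex 3 with color 0 (neighbor of 2)
  Color vertex 6 with color 0 (neighbor of 2)
  Color vertex 7 with color 0 (neighbor of 2)

Step 2: 2-coloring succeeded. No conflicts found.
  Set A (color 0): {1, 3, 6, 7}
  Set B (color 1): {2, 4, 5}

The graph is bipartite with partition {1, 3, 6, 7}, {2, 4, 5}.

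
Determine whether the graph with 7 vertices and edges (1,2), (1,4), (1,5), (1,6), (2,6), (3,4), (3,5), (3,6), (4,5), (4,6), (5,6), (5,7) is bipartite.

Step 1: Attempt 2-coloring using BFS:
  Start at vertex 1, assign color 0
  Color vertex 2 with color 1 (neighbor of 1)
  Color vertex 4 with color 1 (neighbor of 1)
  Color vertex 5 with color 1 (neighbor of 1)
  Color vertex 6 with color 1 (neighbor of 1)

Step 2: Conflict found! Vertices 2 and 6 are adjacent but have the same color.
This means the graph contains an odd cycle.

The graph is NOT bipartite.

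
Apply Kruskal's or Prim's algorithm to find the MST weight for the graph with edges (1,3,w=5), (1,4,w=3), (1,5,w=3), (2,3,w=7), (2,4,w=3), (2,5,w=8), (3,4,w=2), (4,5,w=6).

Apply Kruskal's algorithm (sort edges by weight, add if no cycle):

Sorted edges by weight:
  (3,4) w=2
  (1,4) w=3
  (1,5) w=3
  (2,4) w=3
  (1,3) w=5
  (4,5) w=6
  (2,3) w=7
  (2,5) w=8

Add edge (3,4) w=2 -- no cycle. Running total: 2
Add edge (1,4) w=3 -- no cycle. Running total: 5
Add edge (1,5) w=3 -- no cycle. Running total: 8
Add edge (2,4) w=3 -- no cycle. Running total: 11

MST edges: (3,4,w=2), (1,4,w=3), (1,5,w=3), (2,4,w=3)
Total MST weight: 2 + 3 + 3 + 3 = 11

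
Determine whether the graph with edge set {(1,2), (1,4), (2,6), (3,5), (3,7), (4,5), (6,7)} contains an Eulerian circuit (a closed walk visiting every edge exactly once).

Step 1: Find the degree of each vertex:
  deg(1) = 2
  deg(2) = 2
  deg(3) = 2
  deg(4) = 2
  deg(5) = 2
  deg(6) = 2
  deg(7) = 2

Step 2: Count vertices with odd degree:
  All vertices have even degree (0 odd-degree vertices)

Step 3: Apply Euler's theorem:
  - Eulerian circuit exists iff graph is connected and all vertices have even degree
  - Eulerian path exists iff graph is connected and has 0 or 2 odd-degree vertices

Graph is connected with 0 odd-degree vertices.
Both Eulerian circuit and Eulerian path exist.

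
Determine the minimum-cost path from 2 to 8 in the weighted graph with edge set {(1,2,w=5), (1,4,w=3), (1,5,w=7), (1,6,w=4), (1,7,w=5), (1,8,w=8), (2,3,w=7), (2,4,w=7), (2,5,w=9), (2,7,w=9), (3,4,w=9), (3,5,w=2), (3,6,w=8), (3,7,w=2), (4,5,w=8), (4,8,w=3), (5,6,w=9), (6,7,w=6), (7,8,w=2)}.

Step 1: Build adjacency list with weights:
  1: 2(w=5), 4(w=3), 5(w=7), 6(w=4), 7(w=5), 8(w=8)
  2: 1(w=5), 3(w=7), 4(w=7), 5(w=9), 7(w=9)
  3: 2(w=7), 4(w=9), 5(w=2), 6(w=8), 7(w=2)
  4: 1(w=3), 2(w=7), 3(w=9), 5(w=8), 8(w=3)
  5: 1(w=7), 2(w=9), 3(w=2), 4(w=8), 6(w=9)
  6: 1(w=4), 3(w=8), 5(w=9), 7(w=6)
  7: 1(w=5), 2(w=9), 3(w=2), 6(w=6), 8(w=2)
  8: 1(w=8), 4(w=3), 7(w=2)

Step 2: Apply Dijkstra's algorithm from vertex 2:
  Visit vertex 2 (distance=0)
    Update dist[1] = 5
    Update dist[3] = 7
    Update dist[4] = 7
    Update dist[5] = 9
    Update dist[7] = 9
  Visit vertex 1 (distance=5)
    Update dist[6] = 9
    Update dist[8] = 13
  Visit vertex 3 (distance=7)
  Visit vertex 4 (distance=7)
    Update dist[8] = 10
  Visit vertex 5 (distance=9)
  Visit vertex 6 (distance=9)
  Visit vertex 7 (distance=9)
  Visit vertex 8 (distance=10)

Step 3: Shortest path: 2 -> 4 -> 8
Total weight: 7 + 3 = 10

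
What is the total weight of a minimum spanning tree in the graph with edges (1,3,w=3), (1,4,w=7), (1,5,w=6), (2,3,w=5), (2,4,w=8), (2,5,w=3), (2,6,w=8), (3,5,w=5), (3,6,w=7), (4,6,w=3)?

Apply Kruskal's algorithm (sort edges by weight, add if no cycle):

Sorted edges by weight:
  (1,3) w=3
  (2,5) w=3
  (4,6) w=3
  (2,3) w=5
  (3,5) w=5
  (1,5) w=6
  (1,4) w=7
  (3,6) w=7
  (2,4) w=8
  (2,6) w=8

Add edge (1,3) w=3 -- no cycle. Running total: 3
Add edge (2,5) w=3 -- no cycle. Running total: 6
Add edge (4,6) w=3 -- no cycle. Running total: 9
Add edge (2,3) w=5 -- no cycle. Running total: 14
Skip edge (3,5) w=5 -- would create cycle
Skip edge (1,5) w=6 -- would create cycle
Add edge (1,4) w=7 -- no cycle. Running total: 21

MST edges: (1,3,w=3), (2,5,w=3), (4,6,w=3), (2,3,w=5), (1,4,w=7)
Total MST weight: 3 + 3 + 3 + 5 + 7 = 21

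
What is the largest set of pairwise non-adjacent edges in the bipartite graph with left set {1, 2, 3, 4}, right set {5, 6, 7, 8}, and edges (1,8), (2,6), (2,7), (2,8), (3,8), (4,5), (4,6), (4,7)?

Step 1: List the neighbors of each left vertex:
  1: 8
  2: 6, 7, 8
  3: 8
  4: 5, 6, 7

Step 2: Greedily match left vertices, then look for augmenting paths:
  Match 1 -- 8
  Match 2 -- 6
  Match 4 -- 5
  No augmenting path remains.

Step 3: Verify this is maximum:
  Matching has size 3. The vertex set {2, 4, 8} covers every edge and has size 3; any matching has at most one edge per cover vertex, so 3 is maximum (König's theorem).

Maximum matching: {(1,8), (2,6), (4,5)}
Size: 3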